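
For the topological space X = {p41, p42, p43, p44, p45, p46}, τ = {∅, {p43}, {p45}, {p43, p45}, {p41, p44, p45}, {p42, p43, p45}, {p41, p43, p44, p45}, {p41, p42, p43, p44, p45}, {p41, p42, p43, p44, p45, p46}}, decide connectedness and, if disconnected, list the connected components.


(X, τ) is connected.

Find clopen sets (U ∈ τ with X ∖ U ∈ τ):
  U = ∅, X ∖ U = {p41, p42, p43, p44, p45, p46} — both open, so U is clopen.
  U = {p41, p42, p43, p44, p45, p46}, X ∖ U = ∅ — both open, so U is clopen.
Only trivial clopens (∅ and X) exist, so (X, τ) is connected.
Compute connected components by grouping points that agree on all clopens:
  component: {p41, p42, p43, p44, p45, p46}


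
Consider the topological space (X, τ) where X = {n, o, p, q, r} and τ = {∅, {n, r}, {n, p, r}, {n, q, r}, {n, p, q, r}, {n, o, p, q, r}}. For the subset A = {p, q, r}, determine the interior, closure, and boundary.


int(A) = ∅, cl(A) = {n, o, p, q, r}, ∂A = {n, o, p, q, r}.

Closed sets in (X, τ) are complements of opens:
  closed(X, τ) = {∅, {o}, {o, p}, {o, q}, {o, p, q}, {n, o, p, q, r}}.
int(A) = ⋃ {U ∈ τ : U ⊆ A}. Opens contained in A: ∅.
Taking the union of these: int(A) = ∅.
cl(A) = ⋂ {C closed : A ⊆ C}. Closed sets containing A: {n, o, p, q, r}.
Intersecting these: cl(A) = {n, o, p, q, r}.
∂A = cl(A) ∖ int(A) = {n, o, p, q, r} ∖ ∅ = {n, o, p, q, r}.


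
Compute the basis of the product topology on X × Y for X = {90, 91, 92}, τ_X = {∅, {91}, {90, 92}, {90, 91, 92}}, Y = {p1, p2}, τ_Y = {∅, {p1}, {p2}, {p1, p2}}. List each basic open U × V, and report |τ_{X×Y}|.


Basis B = {∅ × ∅, {91} × {p1}, {91} × {p2}, {90, 92} × {p1}, {90, 92} × {p2}, {91} × {p1, p2}, {90, 91, 92} × {p1}, {90, 91, 92} × {p2}, {90, 92} × {p1, p2}, {90, 91, 92} × {p1, p2}}; |τ_{X×Y}| = 16.

Enumerate products U × V with U ∈ τ_X, V ∈ τ_Y (deduplicated):
  ∅ × ∅ = {} (∅)
  {91} × {p1} = {(91,p1)}
  {91} × {p2} = {(91,p2)}
  {90, 92} × {p1} = {(90,p1), (92,p1)}
  {90, 92} × {p2} = {(90,p2), (92,p2)}
  {91} × {p1, p2} = {(91,p1), (91,p2)}
  {90, 91, 92} × {p1} = {(90,p1), (91,p1), (92,p1)}
  {90, 91, 92} × {p2} = {(90,p2), (91,p2), (92,p2)}
  {90, 92} × {p1, p2} = {(90,p1), (90,p2), (92,p1), (92,p2)}
  {90, 91, 92} × {p1, p2} = {(90,p1), (90,p2), (91,p1), (91,p2), (92,p1), (92,p2)}
These 10 distinct sets form the basis B.
Close under arbitrary unions to get τ_{X×Y}; counting gives |τ_{X×Y}| = 16.


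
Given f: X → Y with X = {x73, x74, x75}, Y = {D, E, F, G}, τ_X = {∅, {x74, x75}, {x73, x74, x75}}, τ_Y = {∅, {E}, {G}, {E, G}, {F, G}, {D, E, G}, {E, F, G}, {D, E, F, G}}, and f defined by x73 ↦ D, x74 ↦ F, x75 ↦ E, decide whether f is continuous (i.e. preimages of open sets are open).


f is NOT continuous.

Compute f^{-1}(U) for each U ∈ τ_Y:
  U = ∅: f^{-1}(U) = ∅ ∈ τ_X ✓.
  U = {E}: f^{-1}(U) = {x75} ∉ τ_X ✗.
  U = {G}: f^{-1}(U) = ∅ ∈ τ_X ✓.
  U = {E, G}: f^{-1}(U) = {x75} ∉ τ_X ✗.
  U = {F, G}: f^{-1}(U) = {x74} ∉ τ_X ✗.
  U = {D, E, G}: f^{-1}(U) = {x73, x75} ∉ τ_X ✗.
  U = {E, F, G}: f^{-1}(U) = {x74, x75} ∈ τ_X ✓.
  U = {D, E, F, G}: f^{-1}(U) = {x73, x74, x75} ∈ τ_X ✓.
Found U = {E} with f^{-1}(U) = {x75} not in τ_X. Therefore f is NOT continuous.


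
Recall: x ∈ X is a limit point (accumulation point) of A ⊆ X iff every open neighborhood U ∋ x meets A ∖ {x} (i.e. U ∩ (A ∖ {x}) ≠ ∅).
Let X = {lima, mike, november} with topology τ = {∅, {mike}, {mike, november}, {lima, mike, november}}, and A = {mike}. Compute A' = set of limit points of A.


A' = {lima, november}

For each x ∈ X, list the open sets U ∈ τ with x ∈ U, then check whether U ∩ (A ∖ {x}) ≠ ∅ for every such U.
  x = lima: opens ∋ x are {lima, mike, november}; each meets A ∖ {lima}, so x IS a limit point.
  x = mike: open {mike} ∋ x has {mike} ∩ (A ∖ {mike}) = ∅, so x is NOT a limit point.
  x = november: opens ∋ x are {mike, november}, {lima, mike, november}; each meets A ∖ {november}, so x IS a limit point.
Collecting: A' = {lima, november}.


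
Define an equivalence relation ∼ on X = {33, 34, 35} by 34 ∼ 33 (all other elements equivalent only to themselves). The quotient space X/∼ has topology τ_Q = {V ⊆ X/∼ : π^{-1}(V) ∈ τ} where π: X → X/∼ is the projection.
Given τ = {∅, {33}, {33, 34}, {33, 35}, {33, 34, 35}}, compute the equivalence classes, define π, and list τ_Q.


X/∼ = {[33=34], [35]}; |τ_Q| = 3.

Equivalence classes: [33=34], [35].
Quotient map π: X → X/∼ sends 33 ↦ [33=34], 34 ↦ [33=34], 35 ↦ [35].
For each subset V ⊆ X/∼, compute π^{-1}(V) ⊆ X and check whether π^{-1}(V) ∈ τ. V is open in τ_Q iff π^{-1}(V) ∈ τ.
  V = {}: π^{-1}(V) = ∅ ∈ τ ✓.
  V = {[33=34]}: π^{-1}(V) = {33, 34} ∈ τ ✓.
  V = {[35]}: π^{-1}(V) = {35} ∉ τ ✗.
  V = {[33=34], [35]}: π^{-1}(V) = {33, 34, 35} ∈ τ ✓.
Open sets in the quotient: τ_Q = {{}, {[33=34]}, {[33=34], [35]}} (3 elements).


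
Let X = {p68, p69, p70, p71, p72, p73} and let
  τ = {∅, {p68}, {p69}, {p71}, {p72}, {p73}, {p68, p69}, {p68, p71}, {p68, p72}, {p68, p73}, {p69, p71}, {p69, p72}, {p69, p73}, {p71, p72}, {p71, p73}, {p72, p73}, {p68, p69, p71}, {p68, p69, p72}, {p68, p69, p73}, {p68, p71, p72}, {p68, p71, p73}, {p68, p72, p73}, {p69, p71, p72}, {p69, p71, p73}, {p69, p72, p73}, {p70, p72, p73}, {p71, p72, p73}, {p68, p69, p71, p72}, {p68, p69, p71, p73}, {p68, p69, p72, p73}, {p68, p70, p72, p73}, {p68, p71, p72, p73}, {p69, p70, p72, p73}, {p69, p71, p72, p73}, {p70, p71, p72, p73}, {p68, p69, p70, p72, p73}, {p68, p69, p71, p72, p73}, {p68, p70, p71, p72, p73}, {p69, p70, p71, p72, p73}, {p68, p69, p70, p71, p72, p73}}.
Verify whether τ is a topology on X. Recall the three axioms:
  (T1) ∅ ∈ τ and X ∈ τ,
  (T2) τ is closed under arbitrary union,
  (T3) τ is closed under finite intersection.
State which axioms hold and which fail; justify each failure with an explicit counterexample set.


τ IS a topology on X.

Axiom (T1): ∅ ∈ τ? Yes; X ∈ τ? Yes.
Axiom (T2/T3): check pairwise unions and intersections of members of τ.
All pairwise intersections and unions checked — each lies in τ. Therefore τ satisfies (T1), (T2), (T3): it IS a topology on X.


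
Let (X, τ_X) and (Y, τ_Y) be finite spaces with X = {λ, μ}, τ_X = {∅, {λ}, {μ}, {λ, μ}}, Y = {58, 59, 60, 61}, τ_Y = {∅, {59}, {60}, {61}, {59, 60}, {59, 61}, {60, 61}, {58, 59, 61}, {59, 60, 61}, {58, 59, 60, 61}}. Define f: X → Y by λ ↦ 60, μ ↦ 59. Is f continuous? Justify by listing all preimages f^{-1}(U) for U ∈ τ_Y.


f IS continuous.

Compute f^{-1}(U) for each U ∈ τ_Y:
  U = ∅: f^{-1}(U) = ∅ ∈ τ_X ✓.
  U = {59}: f^{-1}(U) = {μ} ∈ τ_X ✓.
  U = {60}: f^{-1}(U) = {λ} ∈ τ_X ✓.
  U = {61}: f^{-1}(U) = ∅ ∈ τ_X ✓.
  U = {59, 60}: f^{-1}(U) = {λ, μ} ∈ τ_X ✓.
  U = {59, 61}: f^{-1}(U) = {μ} ∈ τ_X ✓.
  U = {60, 61}: f^{-1}(U) = {λ} ∈ τ_X ✓.
  U = {58, 59, 61}: f^{-1}(U) = {μ} ∈ τ_X ✓.
  U = {59, 60, 61}: f^{-1}(U) = {λ, μ} ∈ τ_X ✓.
  U = {58, 59, 60, 61}: f^{-1}(U) = {λ, μ} ∈ τ_X ✓.
Every preimage lies in τ_X, so f IS continuous.


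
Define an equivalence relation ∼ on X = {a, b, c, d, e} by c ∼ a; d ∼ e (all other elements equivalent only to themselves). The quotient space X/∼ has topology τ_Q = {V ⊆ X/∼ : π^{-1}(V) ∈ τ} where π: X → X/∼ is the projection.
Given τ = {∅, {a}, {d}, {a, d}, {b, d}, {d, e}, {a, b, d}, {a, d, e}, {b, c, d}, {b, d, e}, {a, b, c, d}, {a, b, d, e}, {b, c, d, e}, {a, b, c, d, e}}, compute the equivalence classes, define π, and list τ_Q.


X/∼ = {[a=c], [b], [d=e]}; |τ_Q| = 4.

Equivalence classes: [a=c], [b], [d=e].
Quotient map π: X → X/∼ sends a ↦ [a=c], b ↦ [b], c ↦ [a=c], d ↦ [d=e], e ↦ [d=e].
For each subset V ⊆ X/∼, compute π^{-1}(V) ⊆ X and check whether π^{-1}(V) ∈ τ. V is open in τ_Q iff π^{-1}(V) ∈ τ.
  V = {}: π^{-1}(V) = ∅ ∈ τ ✓.
  V = {[a=c]}: π^{-1}(V) = {a, c} ∉ τ ✗.
  V = {[b]}: π^{-1}(V) = {b} ∉ τ ✗.
  V = {[a=c], [b]}: π^{-1}(V) = {a, b, c} ∉ τ ✗.
  V = {[d=e]}: π^{-1}(V) = {d, e} ∈ τ ✓.
  V = {[a=c], [d=e]}: π^{-1}(V) = {a, c, d, e} ∉ τ ✗.
  V = {[b], [d=e]}: π^{-1}(V) = {b, d, e} ∈ τ ✓.
  V = {[a=c], [b], [d=e]}: π^{-1}(V) = {a, b, c, d, e} ∈ τ ✓.
Open sets in the quotient: τ_Q = {{}, {[d=e]}, {[b], [d=e]}, {[a=c], [b], [d=e]}} (4 elements).


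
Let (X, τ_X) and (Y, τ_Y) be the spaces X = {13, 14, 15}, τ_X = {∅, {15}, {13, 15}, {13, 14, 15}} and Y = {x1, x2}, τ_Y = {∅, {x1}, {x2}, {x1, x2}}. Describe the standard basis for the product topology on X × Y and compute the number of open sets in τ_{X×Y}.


Basis B = {∅ × ∅, {15} × {x1}, {15} × {x2}, {13, 15} × {x1}, {13, 15} × {x2}, {15} × {x1, x2}, {13, 14, 15} × {x1}, {13, 14, 15} × {x2}, {13, 15} × {x1, x2}, {13, 14, 15} × {x1, x2}}; |τ_{X×Y}| = 16.

Enumerate products U × V with U ∈ τ_X, V ∈ τ_Y (deduplicated):
  ∅ × ∅ = {} (∅)
  {15} × {x1} = {(15,x1)}
  {15} × {x2} = {(15,x2)}
  {13, 15} × {x1} = {(13,x1), (15,x1)}
  {13, 15} × {x2} = {(13,x2), (15,x2)}
  {15} × {x1, x2} = {(15,x1), (15,x2)}
  {13, 14, 15} × {x1} = {(13,x1), (14,x1), (15,x1)}
  {13, 14, 15} × {x2} = {(13,x2), (14,x2), (15,x2)}
  {13, 15} × {x1, x2} = {(13,x1), (13,x2), (15,x1), (15,x2)}
  {13, 14, 15} × {x1, x2} = {(13,x1), (13,x2), (14,x1), (14,x2), (15,x1), (15,x2)}
These 10 distinct sets form the basis B.
Close under arbitrary unions to get τ_{X×Y}; counting gives |τ_{X×Y}| = 16.


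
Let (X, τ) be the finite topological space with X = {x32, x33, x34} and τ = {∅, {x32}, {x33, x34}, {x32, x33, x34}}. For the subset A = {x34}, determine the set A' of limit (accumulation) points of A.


A' = {x33}

For each x ∈ X, list the open sets U ∈ τ with x ∈ U, then check whether U ∩ (A ∖ {x}) ≠ ∅ for every such U.
  x = x32: open {x32} ∋ x has {x32} ∩ (A ∖ {x32}) = ∅, so x is NOT a limit point.
  x = x33: opens ∋ x are {x33, x34}, {x32, x33, x34}; each meets A ∖ {x33}, so x IS a limit point.
  x = x34: open {x33, x34} ∋ x has {x33, x34} ∩ (A ∖ {x34}) = ∅, so x is NOT a limit point.
Collecting: A' = {x33}.


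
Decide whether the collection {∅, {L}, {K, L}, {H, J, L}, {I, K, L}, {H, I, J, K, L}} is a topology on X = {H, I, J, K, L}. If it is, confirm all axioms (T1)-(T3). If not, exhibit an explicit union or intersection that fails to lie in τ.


τ is NOT a topology on X.

Axiom (T1): ∅ ∈ τ? Yes; X ∈ τ? Yes.
Axiom (T2/T3): check pairwise unions and intersections of members of τ.
Counterexample for (T2): {K, L} ∪ {H, J, L} = {H, J, K, L} ∉ τ. Therefore τ is NOT a topology.


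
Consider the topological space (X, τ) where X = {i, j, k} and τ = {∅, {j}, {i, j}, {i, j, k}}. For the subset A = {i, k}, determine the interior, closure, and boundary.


int(A) = ∅, cl(A) = {i, k}, ∂A = {i, k}.

Closed sets in (X, τ) are complements of opens:
  closed(X, τ) = {∅, {k}, {i, k}, {i, j, k}}.
int(A) = ⋃ {U ∈ τ : U ⊆ A}. Opens contained in A: ∅.
Taking the union of these: int(A) = ∅.
cl(A) = ⋂ {C closed : A ⊆ C}. Closed sets containing A: {i, k}, {i, j, k}.
Intersecting these: cl(A) = {i, k}.
∂A = cl(A) ∖ int(A) = {i, k} ∖ ∅ = {i, k}.


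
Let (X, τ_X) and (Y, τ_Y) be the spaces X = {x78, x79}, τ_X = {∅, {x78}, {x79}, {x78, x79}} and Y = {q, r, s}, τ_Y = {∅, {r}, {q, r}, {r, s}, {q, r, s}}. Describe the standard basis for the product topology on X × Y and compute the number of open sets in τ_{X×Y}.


Basis B = {∅ × ∅, {x78} × {r}, {x79} × {r}, {x78} × {q, r}, {x78} × {r, s}, {x78, x79} × {r}, {x79} × {q, r}, {x79} × {r, s}, {x78} × {q, r, s}, {x79} × {q, r, s}, {x78, x79} × {q, r}, {x78, x79} × {r, s}, {x78, x79} × {q, r, s}}; |τ_{X×Y}| = 25.

Enumerate products U × V with U ∈ τ_X, V ∈ τ_Y (deduplicated):
  ∅ × ∅ = {} (∅)
  {x78} × {r} = {(x78,r)}
  {x79} × {r} = {(x79,r)}
  {x78} × {q, r} = {(x78,q), (x78,r)}
  {x78} × {r, s} = {(x78,r), (x78,s)}
  {x78, x79} × {r} = {(x78,r), (x79,r)}
  {x79} × {q, r} = {(x79,q), (x79,r)}
  {x79} × {r, s} = {(x79,r), (x79,s)}
  {x78} × {q, r, s} = {(x78,q), (x78,r), (x78,s)}
  {x79} × {q, r, s} = {(x79,q), (x79,r), (x79,s)}
  {x78, x79} × {q, r} = {(x78,q), (x78,r), (x79,q), (x79,r)}
  {x78, x79} × {r, s} = {(x78,r), (x78,s), (x79,r), (x79,s)}
  {x78, x79} × {q, r, s} = {(x78,q), (x78,r), (x78,s), (x79,q), (x79,r), (x79,s)}
These 13 distinct sets form the basis B.
Close under arbitrary unions to get τ_{X×Y}; counting gives |τ_{X×Y}| = 25.


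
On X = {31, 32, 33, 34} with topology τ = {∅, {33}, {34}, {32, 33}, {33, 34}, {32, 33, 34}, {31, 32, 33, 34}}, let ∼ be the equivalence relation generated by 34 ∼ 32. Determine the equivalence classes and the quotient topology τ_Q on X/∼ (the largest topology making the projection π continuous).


X/∼ = {[31], [32=34], [33]}; |τ_Q| = 4.

Equivalence classes: [31], [32=34], [33].
Quotient map π: X → X/∼ sends 31 ↦ [31], 32 ↦ [32=34], 33 ↦ [33], 34 ↦ [32=34].
For each subset V ⊆ X/∼, compute π^{-1}(V) ⊆ X and check whether π^{-1}(V) ∈ τ. V is open in τ_Q iff π^{-1}(V) ∈ τ.
  V = {}: π^{-1}(V) = ∅ ∈ τ ✓.
  V = {[31]}: π^{-1}(V) = {31} ∉ τ ✗.
  V = {[32=34]}: π^{-1}(V) = {32, 34} ∉ τ ✗.
  V = {[31], [32=34]}: π^{-1}(V) = {31, 32, 34} ∉ τ ✗.
  V = {[33]}: π^{-1}(V) = {33} ∈ τ ✓.
  V = {[31], [33]}: π^{-1}(V) = {31, 33} ∉ τ ✗.
  V = {[32=34], [33]}: π^{-1}(V) = {32, 33, 34} ∈ τ ✓.
  V = {[31], [32=34], [33]}: π^{-1}(V) = {31, 32, 33, 34} ∈ τ ✓.
Open sets in the quotient: τ_Q = {{}, {[33]}, {[32=34], [33]}, {[31], [32=34], [33]}} (4 elements).


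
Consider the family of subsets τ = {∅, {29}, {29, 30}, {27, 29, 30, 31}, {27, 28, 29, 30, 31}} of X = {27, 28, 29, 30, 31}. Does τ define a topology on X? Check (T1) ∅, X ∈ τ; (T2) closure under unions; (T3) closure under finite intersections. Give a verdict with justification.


τ IS a topology on X.

Axiom (T1): ∅ ∈ τ? Yes; X ∈ τ? Yes.
Axiom (T2/T3): check pairwise unions and intersections of members of τ.
All pairwise intersections and unions checked — each lies in τ. Therefore τ satisfies (T1), (T2), (T3): it IS a topology on X.


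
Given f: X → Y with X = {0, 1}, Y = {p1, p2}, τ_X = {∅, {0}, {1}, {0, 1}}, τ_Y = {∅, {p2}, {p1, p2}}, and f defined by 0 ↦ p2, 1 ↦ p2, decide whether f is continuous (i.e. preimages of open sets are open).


f IS continuous.

Compute f^{-1}(U) for each U ∈ τ_Y:
  U = ∅: f^{-1}(U) = ∅ ∈ τ_X ✓.
  U = {p2}: f^{-1}(U) = {0, 1} ∈ τ_X ✓.
  U = {p1, p2}: f^{-1}(U) = {0, 1} ∈ τ_X ✓.
Every preimage lies in τ_X, so f IS continuous.


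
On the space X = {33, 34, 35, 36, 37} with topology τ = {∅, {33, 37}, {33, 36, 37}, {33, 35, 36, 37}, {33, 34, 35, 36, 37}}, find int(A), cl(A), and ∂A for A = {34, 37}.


int(A) = ∅, cl(A) = {33, 34, 35, 36, 37}, ∂A = {33, 34, 35, 36, 37}.

Closed sets in (X, τ) are complements of opens:
  closed(X, τ) = {∅, {34}, {34, 35}, {34, 35, 36}, {33, 34, 35, 36, 37}}.
int(A) = ⋃ {U ∈ τ : U ⊆ A}. Opens contained in A: ∅.
Taking the union of these: int(A) = ∅.
cl(A) = ⋂ {C closed : A ⊆ C}. Closed sets containing A: {33, 34, 35, 36, 37}.
Intersecting these: cl(A) = {33, 34, 35, 36, 37}.
∂A = cl(A) ∖ int(A) = {33, 34, 35, 36, 37} ∖ ∅ = {33, 34, 35, 36, 37}.


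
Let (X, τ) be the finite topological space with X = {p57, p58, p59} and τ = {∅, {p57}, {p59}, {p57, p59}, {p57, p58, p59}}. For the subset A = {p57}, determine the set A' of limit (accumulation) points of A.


A' = {p58}

For each x ∈ X, list the open sets U ∈ τ with x ∈ U, then check whether U ∩ (A ∖ {x}) ≠ ∅ for every such U.
  x = p57: open {p57} ∋ x has {p57} ∩ (A ∖ {p57}) = ∅, so x is NOT a limit point.
  x = p58: opens ∋ x are {p57, p58, p59}; each meets A ∖ {p58}, so x IS a limit point.
  x = p59: open {p59} ∋ x has {p59} ∩ (A ∖ {p59}) = ∅, so x is NOT a limit point.
Collecting: A' = {p58}.


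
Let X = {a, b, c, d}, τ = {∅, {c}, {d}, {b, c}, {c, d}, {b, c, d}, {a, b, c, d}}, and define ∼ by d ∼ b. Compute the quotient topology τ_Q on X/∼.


X/∼ = {[a], [b=d], [c]}; |τ_Q| = 4.

Equivalence classes: [a], [b=d], [c].
Quotient map π: X → X/∼ sends a ↦ [a], b ↦ [b=d], c ↦ [c], d ↦ [b=d].
For each subset V ⊆ X/∼, compute π^{-1}(V) ⊆ X and check whether π^{-1}(V) ∈ τ. V is open in τ_Q iff π^{-1}(V) ∈ τ.
  V = {}: π^{-1}(V) = ∅ ∈ τ ✓.
  V = {[a]}: π^{-1}(V) = {a} ∉ τ ✗.
  V = {[b=d]}: π^{-1}(V) = {b, d} ∉ τ ✗.
  V = {[a], [b=d]}: π^{-1}(V) = {a, b, d} ∉ τ ✗.
  V = {[c]}: π^{-1}(V) = {c} ∈ τ ✓.
  V = {[a], [c]}: π^{-1}(V) = {a, c} ∉ τ ✗.
  V = {[b=d], [c]}: π^{-1}(V) = {b, c, d} ∈ τ ✓.
  V = {[a], [b=d], [c]}: π^{-1}(V) = {a, b, c, d} ∈ τ ✓.
Open sets in the quotient: τ_Q = {{}, {[c]}, {[b=d], [c]}, {[a], [b=d], [c]}} (4 elements).


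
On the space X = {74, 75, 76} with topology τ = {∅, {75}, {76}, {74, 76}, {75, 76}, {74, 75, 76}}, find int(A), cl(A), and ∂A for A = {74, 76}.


int(A) = {74, 76}, cl(A) = {74, 76}, ∂A = ∅.

Closed sets in (X, τ) are complements of opens:
  closed(X, τ) = {∅, {74}, {75}, {74, 75}, {74, 76}, {74, 75, 76}}.
int(A) = ⋃ {U ∈ τ : U ⊆ A}. Opens contained in A: ∅, {76}, {74, 76}.
Taking the union of these: int(A) = {74, 76}.
cl(A) = ⋂ {C closed : A ⊆ C}. Closed sets containing A: {74, 76}, {74, 75, 76}.
Intersecting these: cl(A) = {74, 76}.
∂A = cl(A) ∖ int(A) = {74, 76} ∖ {74, 76} = ∅.


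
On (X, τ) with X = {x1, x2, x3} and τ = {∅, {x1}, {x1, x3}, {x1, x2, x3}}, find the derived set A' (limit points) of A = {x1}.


A' = {x2, x3}

For each x ∈ X, list the open sets U ∈ τ with x ∈ U, then check whether U ∩ (A ∖ {x}) ≠ ∅ for every such U.
  x = x1: open {x1} ∋ x has {x1} ∩ (A ∖ {x1}) = ∅, so x is NOT a limit point.
  x = x2: opens ∋ x are {x1, x2, x3}; each meets A ∖ {x2}, so x IS a limit point.
  x = x3: opens ∋ x are {x1, x3}, {x1, x2, x3}; each meets A ∖ {x3}, so x IS a limit point.
Collecting: A' = {x2, x3}.


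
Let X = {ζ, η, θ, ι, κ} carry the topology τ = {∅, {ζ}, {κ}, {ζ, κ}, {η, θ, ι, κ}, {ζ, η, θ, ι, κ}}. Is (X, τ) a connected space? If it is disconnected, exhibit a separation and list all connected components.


(X, τ) is disconnected; components = [{ζ}, {η, θ, ι, κ}].

Find clopen sets (U ∈ τ with X ∖ U ∈ τ):
  U = ∅, X ∖ U = {ζ, η, θ, ι, κ} — both open, so U is clopen.
  U = {ζ}, X ∖ U = {η, θ, ι, κ} — both open, so U is clopen.
  U = {η, θ, ι, κ}, X ∖ U = {ζ} — both open, so U is clopen.
  U = {ζ, η, θ, ι, κ}, X ∖ U = ∅ — both open, so U is clopen.
Nontrivial clopen(s) exist: e.g. {ζ}. So (X, τ) is disconnected.
Compute connected components by grouping points that agree on all clopens:
  component: {ζ}
  component: {η, θ, ι, κ}


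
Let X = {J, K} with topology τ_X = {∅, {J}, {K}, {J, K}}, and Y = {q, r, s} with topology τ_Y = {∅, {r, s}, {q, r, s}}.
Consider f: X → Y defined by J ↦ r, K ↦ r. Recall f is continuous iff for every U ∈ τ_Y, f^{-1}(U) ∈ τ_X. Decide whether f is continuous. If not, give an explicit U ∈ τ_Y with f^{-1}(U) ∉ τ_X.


f IS continuous.

Compute f^{-1}(U) for each U ∈ τ_Y:
  U = ∅: f^{-1}(U) = ∅ ∈ τ_X ✓.
  U = {r, s}: f^{-1}(U) = {J, K} ∈ τ_X ✓.
  U = {q, r, s}: f^{-1}(U) = {J, K} ∈ τ_X ✓.
Every preimage lies in τ_X, so f IS continuous.


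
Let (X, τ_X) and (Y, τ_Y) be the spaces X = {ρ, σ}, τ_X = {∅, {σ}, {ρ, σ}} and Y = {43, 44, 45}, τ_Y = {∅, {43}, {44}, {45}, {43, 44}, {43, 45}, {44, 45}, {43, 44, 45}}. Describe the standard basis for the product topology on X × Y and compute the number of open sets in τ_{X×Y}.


Basis B = {∅ × ∅, {σ} × {43}, {σ} × {44}, {σ} × {45}, {ρ, σ} × {43}, {ρ, σ} × {44}, {ρ, σ} × {45}, {σ} × {43, 44}, {σ} × {43, 45}, {σ} × {44, 45}, {σ} × {43, 44, 45}, {ρ, σ} × {43, 44}, {ρ, σ} × {43, 45}, {ρ, σ} × {44, 45}, {ρ, σ} × {43, 44, 45}}; |τ_{X×Y}| = 27.

Enumerate products U × V with U ∈ τ_X, V ∈ τ_Y (deduplicated):
  ∅ × ∅ = {} (∅)
  {σ} × {43} = {(σ,43)}
  {σ} × {44} = {(σ,44)}
  {σ} × {45} = {(σ,45)}
  {ρ, σ} × {43} = {(ρ,43), (σ,43)}
  {ρ, σ} × {44} = {(ρ,44), (σ,44)}
  {ρ, σ} × {45} = {(ρ,45), (σ,45)}
  {σ} × {43, 44} = {(σ,43), (σ,44)}
  {σ} × {43, 45} = {(σ,43), (σ,45)}
  {σ} × {44, 45} = {(σ,44), (σ,45)}
  {σ} × {43, 44, 45} = {(σ,43), (σ,44), (σ,45)}
  {ρ, σ} × {43, 44} = {(ρ,43), (ρ,44), (σ,43), (σ,44)}
  {ρ, σ} × {43, 45} = {(ρ,43), (ρ,45), (σ,43), (σ,45)}
  {ρ, σ} × {44, 45} = {(ρ,44), (ρ,45), (σ,44), (σ,45)}
  {ρ, σ} × {43, 44, 45} = {(ρ,43), (ρ,44), (ρ,45), (σ,43), (σ,44), (σ,45)}
These 15 distinct sets form the basis B.
Close under arbitrary unions to get τ_{X×Y}; counting gives |τ_{X×Y}| = 27.


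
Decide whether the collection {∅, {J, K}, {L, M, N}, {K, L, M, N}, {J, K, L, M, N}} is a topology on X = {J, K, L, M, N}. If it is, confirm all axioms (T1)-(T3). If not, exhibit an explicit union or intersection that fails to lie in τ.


τ is NOT a topology on X.

Axiom (T1): ∅ ∈ τ? Yes; X ∈ τ? Yes.
Axiom (T2/T3): check pairwise unions and intersections of members of τ.
Counterexample for (T3): {J, K} ∩ {K, L, M, N} = {K} ∉ τ. Therefore τ is NOT a topology.


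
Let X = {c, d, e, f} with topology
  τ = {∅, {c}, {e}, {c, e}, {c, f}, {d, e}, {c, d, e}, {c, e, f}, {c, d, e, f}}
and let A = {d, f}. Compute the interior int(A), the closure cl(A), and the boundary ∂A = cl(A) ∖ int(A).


int(A) = ∅, cl(A) = {d, f}, ∂A = {d, f}.

Closed sets in (X, τ) are complements of opens:
  closed(X, τ) = {∅, {d}, {f}, {c, f}, {d, e}, {d, f}, {c, d, f}, {d, e, f}, {c, d, e, f}}.
int(A) = ⋃ {U ∈ τ : U ⊆ A}. Opens contained in A: ∅.
Taking the union of these: int(A) = ∅.
cl(A) = ⋂ {C closed : A ⊆ C}. Closed sets containing A: {d, f}, {c, d, f}, {d, e, f}, {c, d, e, f}.
Intersecting these: cl(A) = {d, f}.
∂A = cl(A) ∖ int(A) = {d, f} ∖ ∅ = {d, f}.


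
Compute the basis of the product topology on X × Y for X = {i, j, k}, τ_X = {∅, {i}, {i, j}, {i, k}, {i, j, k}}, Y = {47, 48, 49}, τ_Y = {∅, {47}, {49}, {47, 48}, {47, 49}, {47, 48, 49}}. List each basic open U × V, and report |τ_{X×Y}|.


Basis B = {∅ × ∅, {i} × {47}, {i} × {49}, {i} × {47, 48}, {i} × {47, 49}, {i, j} × {47}, {i, k} × {47}, {i, j} × {49}, {i, k} × {49}, {i} × {47, 48, 49}, {i, j, k} × {47}, {i, j, k} × {49}, {i, j} × {47, 48}, {i, k} × {47, 48}, {i, j} × {47, 49}, {i, k} × {47, 49}, {i, j} × {47, 48, 49}, {i, k} × {47, 48, 49}, {i, j, k} × {47, 48}, {i, j, k} × {47, 49}, {i, j, k} × {47, 48, 49}}; |τ_{X×Y}| = 70.

Enumerate products U × V with U ∈ τ_X, V ∈ τ_Y (deduplicated):
  ∅ × ∅ = {} (∅)
  {i} × {47} = {(i,47)}
  {i} × {49} = {(i,49)}
  {i} × {47, 48} = {(i,47), (i,48)}
  {i} × {47, 49} = {(i,47), (i,49)}
  {i, j} × {47} = {(i,47), (j,47)}
  {i, k} × {47} = {(i,47), (k,47)}
  {i, j} × {49} = {(i,49), (j,49)}
  {i, k} × {49} = {(i,49), (k,49)}
  {i} × {47, 48, 49} = {(i,47), (i,48), (i,49)}
  {i, j, k} × {47} = {(i,47), (j,47), (k,47)}
  {i, j, k} × {49} = {(i,49), (j,49), (k,49)}
  {i, j} × {47, 48} = {(i,47), (i,48), (j,47), (j,48)}
  {i, k} × {47, 48} = {(i,47), (i,48), (k,47), (k,48)}
  {i, j} × {47, 49} = {(i,47), (i,49), (j,47), (j,49)}
  {i, k} × {47, 49} = {(i,47), (i,49), (k,47), (k,49)}
  {i, j} × {47, 48, 49} = {(i,47), (i,48), (i,49), (j,47), (j,48), (j,49)}
  {i, k} × {47, 48, 49} = {(i,47), (i,48), (i,49), (k,47), (k,48), (k,49)}
  {i, j, k} × {47, 48} = {(i,47), (i,48), (j,47), (j,48), (k,47), (k,48)}
  {i, j, k} × {47, 49} = {(i,47), (i,49), (j,47), (j,49), (k,47), (k,49)}
  {i, j, k} × {47, 48, 49} = {(i,47), (i,48), (i,49), (j,47), (j,48), (j,49), (k,47), (k,48), (k,49)}
These 21 distinct sets form the basis B.
Close under arbitrary unions to get τ_{X×Y}; counting gives |τ_{X×Y}| = 70.


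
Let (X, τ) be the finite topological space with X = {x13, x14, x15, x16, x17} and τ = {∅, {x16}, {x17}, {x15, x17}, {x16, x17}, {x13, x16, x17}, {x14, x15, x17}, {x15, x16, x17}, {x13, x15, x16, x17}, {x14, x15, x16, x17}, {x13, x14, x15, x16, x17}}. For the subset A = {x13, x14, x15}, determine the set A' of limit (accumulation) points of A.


A' = {x14}

For each x ∈ X, list the open sets U ∈ τ with x ∈ U, then check whether U ∩ (A ∖ {x}) ≠ ∅ for every such U.
  x = x13: open {x13, x16, x17} ∋ x has {x13, x16, x17} ∩ (A ∖ {x13}) = ∅, so x is NOT a limit point.
  x = x14: opens ∋ x are {x14, x15, x17}, {x14, x15, x16, x17}, {x13, x14, x15, x16, x17}; each meets A ∖ {x14}, so x IS a limit point.
  x = x15: open {x15, x17} ∋ x has {x15, x17} ∩ (A ∖ {x15}) = ∅, so x is NOT a limit point.
  x = x16: open {x16} ∋ x has {x16} ∩ (A ∖ {x16}) = ∅, so x is NOT a limit point.
  x = x17: open {x17} ∋ x has {x17} ∩ (A ∖ {x17}) = ∅, so x is NOT a limit point.
Collecting: A' = {x14}.


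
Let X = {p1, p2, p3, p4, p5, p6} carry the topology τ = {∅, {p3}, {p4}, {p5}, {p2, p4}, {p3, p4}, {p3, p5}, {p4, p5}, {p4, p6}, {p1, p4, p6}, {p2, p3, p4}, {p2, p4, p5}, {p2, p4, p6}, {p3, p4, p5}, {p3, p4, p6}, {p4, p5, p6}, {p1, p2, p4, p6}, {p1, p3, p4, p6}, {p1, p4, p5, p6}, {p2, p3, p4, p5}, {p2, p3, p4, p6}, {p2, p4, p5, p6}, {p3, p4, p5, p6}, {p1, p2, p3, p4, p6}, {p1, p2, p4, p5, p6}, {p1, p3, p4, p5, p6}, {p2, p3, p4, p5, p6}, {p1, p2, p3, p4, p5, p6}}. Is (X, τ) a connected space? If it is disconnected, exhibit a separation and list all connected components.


(X, τ) is disconnected; components = [{p3}, {p5}, {p1, p2, p4, p6}].

Find clopen sets (U ∈ τ with X ∖ U ∈ τ):
  U = ∅, X ∖ U = {p1, p2, p3, p4, p5, p6} — both open, so U is clopen.
  U = {p3}, X ∖ U = {p1, p2, p4, p5, p6} — both open, so U is clopen.
  U = {p5}, X ∖ U = {p1, p2, p3, p4, p6} — both open, so U is clopen.
  U = {p3, p5}, X ∖ U = {p1, p2, p4, p6} — both open, so U is clopen.
  U = {p1, p2, p4, p6}, X ∖ U = {p3, p5} — both open, so U is clopen.
  U = {p1, p2, p3, p4, p6}, X ∖ U = {p5} — both open, so U is clopen.
  U = {p1, p2, p4, p5, p6}, X ∖ U = {p3} — both open, so U is clopen.
  U = {p1, p2, p3, p4, p5, p6}, X ∖ U = ∅ — both open, so U is clopen.
Nontrivial clopen(s) exist: e.g. {p3, p5}. So (X, τ) is disconnected.
Compute connected components by grouping points that agree on all clopens:
  component: {p3}
  component: {p5}
  component: {p1, p2, p4, p6}


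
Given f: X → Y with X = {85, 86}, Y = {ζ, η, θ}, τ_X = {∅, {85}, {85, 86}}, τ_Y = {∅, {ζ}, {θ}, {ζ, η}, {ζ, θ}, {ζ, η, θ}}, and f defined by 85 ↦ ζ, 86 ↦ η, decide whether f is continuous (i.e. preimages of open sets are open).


f IS continuous.

Compute f^{-1}(U) for each U ∈ τ_Y:
  U = ∅: f^{-1}(U) = ∅ ∈ τ_X ✓.
  U = {ζ}: f^{-1}(U) = {85} ∈ τ_X ✓.
  U = {θ}: f^{-1}(U) = ∅ ∈ τ_X ✓.
  U = {ζ, η}: f^{-1}(U) = {85, 86} ∈ τ_X ✓.
  U = {ζ, θ}: f^{-1}(U) = {85} ∈ τ_X ✓.
  U = {ζ, η, θ}: f^{-1}(U) = {85, 86} ∈ τ_X ✓.
Every preimage lies in τ_X, so f IS continuous.


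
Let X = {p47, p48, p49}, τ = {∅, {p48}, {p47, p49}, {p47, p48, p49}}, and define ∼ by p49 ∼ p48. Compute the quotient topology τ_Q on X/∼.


X/∼ = {[p47], [p48=p49]}; |τ_Q| = 2.

Equivalence classes: [p47], [p48=p49].
Quotient map π: X → X/∼ sends p47 ↦ [p47], p48 ↦ [p48=p49], p49 ↦ [p48=p49].
For each subset V ⊆ X/∼, compute π^{-1}(V) ⊆ X and check whether π^{-1}(V) ∈ τ. V is open in τ_Q iff π^{-1}(V) ∈ τ.
  V = {}: π^{-1}(V) = ∅ ∈ τ ✓.
  V = {[p47]}: π^{-1}(V) = {p47} ∉ τ ✗.
  V = {[p48=p49]}: π^{-1}(V) = {p48, p49} ∉ τ ✗.
  V = {[p47], [p48=p49]}: π^{-1}(V) = {p47, p48, p49} ∈ τ ✓.
Open sets in the quotient: τ_Q = {{}, {[p47], [p48=p49]}} (2 elements).


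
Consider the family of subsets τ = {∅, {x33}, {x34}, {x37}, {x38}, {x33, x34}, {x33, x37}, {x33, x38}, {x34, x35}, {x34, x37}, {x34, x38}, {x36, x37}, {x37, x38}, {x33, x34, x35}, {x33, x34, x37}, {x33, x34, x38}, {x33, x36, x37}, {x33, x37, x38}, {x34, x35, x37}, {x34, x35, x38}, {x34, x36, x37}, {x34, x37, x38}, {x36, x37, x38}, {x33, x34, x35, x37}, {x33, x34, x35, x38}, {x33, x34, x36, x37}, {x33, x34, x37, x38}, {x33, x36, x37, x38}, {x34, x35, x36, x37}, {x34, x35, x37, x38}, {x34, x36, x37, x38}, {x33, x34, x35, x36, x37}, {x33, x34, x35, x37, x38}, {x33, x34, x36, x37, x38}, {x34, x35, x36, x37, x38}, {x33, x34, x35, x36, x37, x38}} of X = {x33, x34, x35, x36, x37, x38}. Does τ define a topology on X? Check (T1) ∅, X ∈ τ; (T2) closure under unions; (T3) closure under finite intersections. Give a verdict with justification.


τ IS a topology on X.

Axiom (T1): ∅ ∈ τ? Yes; X ∈ τ? Yes.
Axiom (T2/T3): check pairwise unions and intersections of members of τ.
All pairwise intersections and unions checked — each lies in τ. Therefore τ satisfies (T1), (T2), (T3): it IS a topology on X.


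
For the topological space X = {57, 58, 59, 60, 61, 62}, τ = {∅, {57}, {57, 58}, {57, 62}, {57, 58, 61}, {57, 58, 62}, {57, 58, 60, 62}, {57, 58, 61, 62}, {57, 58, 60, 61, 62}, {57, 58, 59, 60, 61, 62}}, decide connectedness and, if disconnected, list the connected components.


(X, τ) is connected.

Find clopen sets (U ∈ τ with X ∖ U ∈ τ):
  U = ∅, X ∖ U = {57, 58, 59, 60, 61, 62} — both open, so U is clopen.
  U = {57, 58, 59, 60, 61, 62}, X ∖ U = ∅ — both open, so U is clopen.
Only trivial clopens (∅ and X) exist, so (X, τ) is connected.
Compute connected components by grouping points that agree on all clopens:
  component: {57, 58, 59, 60, 61, 62}


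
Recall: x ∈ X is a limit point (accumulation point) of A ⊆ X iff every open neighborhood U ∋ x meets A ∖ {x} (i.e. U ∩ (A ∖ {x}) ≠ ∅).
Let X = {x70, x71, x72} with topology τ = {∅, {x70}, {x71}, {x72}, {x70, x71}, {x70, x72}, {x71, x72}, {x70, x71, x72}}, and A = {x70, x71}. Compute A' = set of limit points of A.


A' = ∅

For each x ∈ X, list the open sets U ∈ τ with x ∈ U, then check whether U ∩ (A ∖ {x}) ≠ ∅ for every such U.
  x = x70: open {x70} ∋ x has {x70} ∩ (A ∖ {x70}) = ∅, so x is NOT a limit point.
  x = x71: open {x71} ∋ x has {x71} ∩ (A ∖ {x71}) = ∅, so x is NOT a limit point.
  x = x72: open {x72} ∋ x has {x72} ∩ (A ∖ {x72}) = ∅, so x is NOT a limit point.
Collecting: A' = ∅.


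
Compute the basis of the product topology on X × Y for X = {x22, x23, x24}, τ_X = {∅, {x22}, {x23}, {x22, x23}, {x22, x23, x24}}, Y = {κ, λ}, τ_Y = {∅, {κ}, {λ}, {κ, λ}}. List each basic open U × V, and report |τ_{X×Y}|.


Basis B = {∅ × ∅, {x22} × {κ}, {x22} × {λ}, {x23} × {κ}, {x23} × {λ}, {x22} × {κ, λ}, {x22, x23} × {κ}, {x22, x23} × {λ}, {x23} × {κ, λ}, {x22, x23, x24} × {κ}, {x22, x23, x24} × {λ}, {x22, x23} × {κ, λ}, {x22, x23, x24} × {κ, λ}}; |τ_{X×Y}| = 25.

Enumerate products U × V with U ∈ τ_X, V ∈ τ_Y (deduplicated):
  ∅ × ∅ = {} (∅)
  {x22} × {κ} = {(x22,κ)}
  {x22} × {λ} = {(x22,λ)}
  {x23} × {κ} = {(x23,κ)}
  {x23} × {λ} = {(x23,λ)}
  {x22} × {κ, λ} = {(x22,κ), (x22,λ)}
  {x22, x23} × {κ} = {(x22,κ), (x23,κ)}
  {x22, x23} × {λ} = {(x22,λ), (x23,λ)}
  {x23} × {κ, λ} = {(x23,κ), (x23,λ)}
  {x22, x23, x24} × {κ} = {(x22,κ), (x23,κ), (x24,κ)}
  {x22, x23, x24} × {λ} = {(x22,λ), (x23,λ), (x24,λ)}
  {x22, x23} × {κ, λ} = {(x22,κ), (x22,λ), (x23,κ), (x23,λ)}
  {x22, x23, x24} × {κ, λ} = {(x22,κ), (x22,λ), (x23,κ), (x23,λ), (x24,κ), (x24,λ)}
These 13 distinct sets form the basis B.
Close under arbitrary unions to get τ_{X×Y}; counting gives |τ_{X×Y}| = 25.


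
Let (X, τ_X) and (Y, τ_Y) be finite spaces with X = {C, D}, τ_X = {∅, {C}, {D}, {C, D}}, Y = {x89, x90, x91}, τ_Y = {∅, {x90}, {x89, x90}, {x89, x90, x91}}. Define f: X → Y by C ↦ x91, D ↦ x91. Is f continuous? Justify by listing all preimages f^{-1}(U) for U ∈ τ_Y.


f IS continuous.

Compute f^{-1}(U) for each U ∈ τ_Y:
  U = ∅: f^{-1}(U) = ∅ ∈ τ_X ✓.
  U = {x90}: f^{-1}(U) = ∅ ∈ τ_X ✓.
  U = {x89, x90}: f^{-1}(U) = ∅ ∈ τ_X ✓.
  U = {x89, x90, x91}: f^{-1}(U) = {C, D} ∈ τ_X ✓.
Every preimage lies in τ_X, so f IS continuous.


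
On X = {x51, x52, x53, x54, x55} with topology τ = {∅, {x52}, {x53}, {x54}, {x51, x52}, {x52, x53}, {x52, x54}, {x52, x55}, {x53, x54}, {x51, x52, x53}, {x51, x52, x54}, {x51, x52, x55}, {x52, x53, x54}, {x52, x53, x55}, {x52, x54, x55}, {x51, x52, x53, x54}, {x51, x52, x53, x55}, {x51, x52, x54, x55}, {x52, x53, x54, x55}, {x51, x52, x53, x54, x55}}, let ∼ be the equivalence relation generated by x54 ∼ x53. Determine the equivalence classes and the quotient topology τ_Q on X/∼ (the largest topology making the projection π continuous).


X/∼ = {[x51], [x52], [x53=x54], [x55]}; |τ_Q| = 10.

Equivalence classes: [x51], [x52], [x53=x54], [x55].
Quotient map π: X → X/∼ sends x51 ↦ [x51], x52 ↦ [x52], x53 ↦ [x53=x54], x54 ↦ [x53=x54], x55 ↦ [x55].
For each subset V ⊆ X/∼, compute π^{-1}(V) ⊆ X and check whether π^{-1}(V) ∈ τ. V is open in τ_Q iff π^{-1}(V) ∈ τ.
  V = {}: π^{-1}(V) = ∅ ∈ τ ✓.
  V = {[x51]}: π^{-1}(V) = {x51} ∉ τ ✗.
  V = {[x52]}: π^{-1}(V) = {x52} ∈ τ ✓.
  V = {[x51], [x52]}: π^{-1}(V) = {x51, x52} ∈ τ ✓.
  V = {[x53=x54]}: π^{-1}(V) = {x53, x54} ∈ τ ✓.
  V = {[x51], [x53=x54]}: π^{-1}(V) = {x51, x53, x54} ∉ τ ✗.
  V = {[x52], [x53=x54]}: π^{-1}(V) = {x52, x53, x54} ∈ τ ✓.
  V = {[x51], [x52], [x53=x54]}: π^{-1}(V) = {x51, x52, x53, x54} ∈ τ ✓.
  V = {[x55]}: π^{-1}(V) = {x55} ∉ τ ✗.
  V = {[x51], [x55]}: π^{-1}(V) = {x51, x55} ∉ τ ✗.
  V = {[x52], [x55]}: π^{-1}(V) = {x52, x55} ∈ τ ✓.
  V = {[x51], [x52], [x55]}: π^{-1}(V) = {x51, x52, x55} ∈ τ ✓.
  V = {[x53=x54], [x55]}: π^{-1}(V) = {x53, x54, x55} ∉ τ ✗.
  V = {[x51], [x53=x54], [x55]}: π^{-1}(V) = {x51, x53, x54, x55} ∉ τ ✗.
  V = {[x52], [x53=x54], [x55]}: π^{-1}(V) = {x52, x53, x54, x55} ∈ τ ✓.
  V = {[x51], [x52], [x53=x54], [x55]}: π^{-1}(V) = {x51, x52, x53, x54, x55} ∈ τ ✓.
Open sets in the quotient: τ_Q = {{}, {[x52]}, {[x51], [x52]}, {[x53=x54]}, {[x52], [x53=x54]}, {[x51], [x52], [x53=x54]}, {[x52], [x55]}, {[x51], [x52], [x55]}, {[x52], [x53=x54], [x55]}, {[x51], [x52], [x53=x54], [x55]}} (10 elements).


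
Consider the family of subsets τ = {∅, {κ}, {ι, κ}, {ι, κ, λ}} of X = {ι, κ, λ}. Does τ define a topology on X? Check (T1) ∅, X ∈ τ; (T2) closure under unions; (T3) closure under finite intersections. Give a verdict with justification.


τ IS a topology on X.

Axiom (T1): ∅ ∈ τ? Yes; X ∈ τ? Yes.
Axiom (T2/T3): check pairwise unions and intersections of members of τ.
All pairwise intersections and unions checked — each lies in τ. Therefore τ satisfies (T1), (T2), (T3): it IS a topology on X.


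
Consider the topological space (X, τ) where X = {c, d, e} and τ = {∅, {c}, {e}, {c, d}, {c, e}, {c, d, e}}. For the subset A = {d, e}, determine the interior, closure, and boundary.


int(A) = {e}, cl(A) = {d, e}, ∂A = {d}.

Closed sets in (X, τ) are complements of opens:
  closed(X, τ) = {∅, {d}, {e}, {c, d}, {d, e}, {c, d, e}}.
int(A) = ⋃ {U ∈ τ : U ⊆ A}. Opens contained in A: ∅, {e}.
Taking the union of these: int(A) = {e}.
cl(A) = ⋂ {C closed : A ⊆ C}. Closed sets containing A: {d, e}, {c, d, e}.
Intersecting these: cl(A) = {d, e}.
∂A = cl(A) ∖ int(A) = {d, e} ∖ {e} = {d}.


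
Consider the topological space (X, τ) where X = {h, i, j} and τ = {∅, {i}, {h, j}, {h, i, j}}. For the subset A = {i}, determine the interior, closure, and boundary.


int(A) = {i}, cl(A) = {i}, ∂A = ∅.

Closed sets in (X, τ) are complements of opens:
  closed(X, τ) = {∅, {i}, {h, j}, {h, i, j}}.
int(A) = ⋃ {U ∈ τ : U ⊆ A}. Opens contained in A: ∅, {i}.
Taking the union of these: int(A) = {i}.
cl(A) = ⋂ {C closed : A ⊆ C}. Closed sets containing A: {i}, {h, i, j}.
Intersecting these: cl(A) = {i}.
∂A = cl(A) ∖ int(A) = {i} ∖ {i} = ∅.


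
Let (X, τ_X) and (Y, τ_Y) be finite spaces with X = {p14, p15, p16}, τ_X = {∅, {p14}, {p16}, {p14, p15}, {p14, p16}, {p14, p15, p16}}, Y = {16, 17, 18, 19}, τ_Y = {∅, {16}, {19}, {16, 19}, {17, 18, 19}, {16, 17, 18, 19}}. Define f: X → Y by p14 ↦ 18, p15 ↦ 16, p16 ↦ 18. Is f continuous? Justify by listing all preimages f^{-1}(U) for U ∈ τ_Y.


f is NOT continuous.

Compute f^{-1}(U) for each U ∈ τ_Y:
  U = ∅: f^{-1}(U) = ∅ ∈ τ_X ✓.
  U = {16}: f^{-1}(U) = {p15} ∉ τ_X ✗.
  U = {19}: f^{-1}(U) = ∅ ∈ τ_X ✓.
  U = {16, 19}: f^{-1}(U) = {p15} ∉ τ_X ✗.
  U = {17, 18, 19}: f^{-1}(U) = {p14, p16} ∈ τ_X ✓.
  U = {16, 17, 18, 19}: f^{-1}(U) = {p14, p15, p16} ∈ τ_X ✓.
Found U = {16} with f^{-1}(U) = {p15} not in τ_X. Therefore f is NOT continuous.


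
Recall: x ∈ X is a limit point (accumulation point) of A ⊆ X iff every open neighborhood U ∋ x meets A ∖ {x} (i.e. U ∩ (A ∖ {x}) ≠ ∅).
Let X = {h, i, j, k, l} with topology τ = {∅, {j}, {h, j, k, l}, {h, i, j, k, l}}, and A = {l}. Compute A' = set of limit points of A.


A' = {h, i, k}

For each x ∈ X, list the open sets U ∈ τ with x ∈ U, then check whether U ∩ (A ∖ {x}) ≠ ∅ for every such U.
  x = h: opens ∋ x are {h, j, k, l}, {h, i, j, k, l}; each meets A ∖ {h}, so x IS a limit point.
  x = i: opens ∋ x are {h, i, j, k, l}; each meets A ∖ {i}, so x IS a limit point.
  x = j: open {j} ∋ x has {j} ∩ (A ∖ {j}) = ∅, so x is NOT a limit point.
  x = k: opens ∋ x are {h, j, k, l}, {h, i, j, k, l}; each meets A ∖ {k}, so x IS a limit point.
  x = l: open {h, j, k, l} ∋ x has {h, j, k, l} ∩ (A ∖ {l}) = ∅, so x is NOT a limit point.
Collecting: A' = {h, i, k}.


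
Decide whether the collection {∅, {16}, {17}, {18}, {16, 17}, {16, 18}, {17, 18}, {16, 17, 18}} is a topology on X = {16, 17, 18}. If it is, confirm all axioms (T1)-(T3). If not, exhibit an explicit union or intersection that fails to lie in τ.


τ IS a topology on X.

Axiom (T1): ∅ ∈ τ? Yes; X ∈ τ? Yes.
Axiom (T2/T3): check pairwise unions and intersections of members of τ.
All pairwise intersections and unions checked — each lies in τ. Therefore τ satisfies (T1), (T2), (T3): it IS a topology on X.


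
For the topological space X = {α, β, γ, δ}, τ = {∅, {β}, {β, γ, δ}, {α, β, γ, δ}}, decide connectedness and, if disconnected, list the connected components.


(X, τ) is connected.

Find clopen sets (U ∈ τ with X ∖ U ∈ τ):
  U = ∅, X ∖ U = {α, β, γ, δ} — both open, so U is clopen.
  U = {α, β, γ, δ}, X ∖ U = ∅ — both open, so U is clopen.
Only trivial clopens (∅ and X) exist, so (X, τ) is connected.
Compute connected components by grouping points that agree on all clopens:
  component: {α, β, γ, δ}


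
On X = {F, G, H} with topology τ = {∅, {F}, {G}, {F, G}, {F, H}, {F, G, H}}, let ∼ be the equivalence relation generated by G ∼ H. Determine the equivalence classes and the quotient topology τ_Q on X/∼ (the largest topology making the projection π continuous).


X/∼ = {[F], [G=H]}; |τ_Q| = 3.

Equivalence classes: [F], [G=H].
Quotient map π: X → X/∼ sends F ↦ [F], G ↦ [G=H], H ↦ [G=H].
For each subset V ⊆ X/∼, compute π^{-1}(V) ⊆ X and check whether π^{-1}(V) ∈ τ. V is open in τ_Q iff π^{-1}(V) ∈ τ.
  V = {}: π^{-1}(V) = ∅ ∈ τ ✓.
  V = {[F]}: π^{-1}(V) = {F} ∈ τ ✓.
  V = {[G=H]}: π^{-1}(V) = {G, H} ∉ τ ✗.
  V = {[F], [G=H]}: π^{-1}(V) = {F, G, H} ∈ τ ✓.
Open sets in the quotient: τ_Q = {{}, {[F]}, {[F], [G=H]}} (3 elements).
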